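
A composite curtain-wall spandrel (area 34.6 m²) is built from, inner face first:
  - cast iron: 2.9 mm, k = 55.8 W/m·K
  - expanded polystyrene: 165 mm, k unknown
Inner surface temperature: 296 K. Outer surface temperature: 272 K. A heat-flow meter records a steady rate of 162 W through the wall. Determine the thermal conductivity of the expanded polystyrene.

Thermal resistances in series:
R_cast iron = L/(kA) = 0.0029/(55.8×34.6) = 1.502×10^-6 K/W
Sum of known resistances R_other = 1.502×10^-6 K/W
Total R = ΔT/Q = 24/162 = 0.1481 K/W
R_expanded polystyrene = R_total − R_other = 0.1481 K/W
k = L/(R·A) = 0.165/(0.1481×34.6)

k ≈ 0.0322 W/(m·K)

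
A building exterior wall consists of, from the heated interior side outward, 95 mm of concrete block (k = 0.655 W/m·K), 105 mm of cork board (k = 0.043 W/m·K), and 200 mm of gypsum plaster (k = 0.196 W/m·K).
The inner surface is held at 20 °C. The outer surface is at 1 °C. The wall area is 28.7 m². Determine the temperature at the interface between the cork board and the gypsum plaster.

T ≈ 6.37 °C

Using the resistance-network approach (series):
R_concrete block = L/(kA) = 0.095/(0.655×28.7) = 0.005054 K/W
R_cork board = L/(kA) = 0.105/(0.043×28.7) = 0.08508 K/W
R_gypsum plaster = L/(kA) = 0.2/(0.196×28.7) = 0.03555 K/W
R_total = 0.1257 K/W;  Q = ΔT/R_total = 19/0.1257 = 151.2 W
T_interface = T_inner − Q·ΣR(inner→interface) = 20 − 151×0.09014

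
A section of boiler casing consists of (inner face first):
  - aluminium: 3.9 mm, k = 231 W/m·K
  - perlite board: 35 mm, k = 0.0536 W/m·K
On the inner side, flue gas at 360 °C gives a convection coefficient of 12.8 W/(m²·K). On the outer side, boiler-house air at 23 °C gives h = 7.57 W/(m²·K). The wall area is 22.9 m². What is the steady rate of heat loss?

Q ≈ 8940 W

Model the wall as resistances in series:
R_inner film = 1/(h_i·A) = 1/(12.8×22.9) = 0.003412 K/W
R_aluminium = L/(kA) = 0.0039/(231×22.9) = 7.373×10^-7 K/W
R_perlite board = L/(kA) = 0.035/(0.0536×22.9) = 0.02851 K/W
R_outer film = 1/(h_o·A) = 1/(7.57×22.9) = 0.005769 K/W
R_total = 0.0377 K/W
Q = ΔT / R_total = 337 / 0.0377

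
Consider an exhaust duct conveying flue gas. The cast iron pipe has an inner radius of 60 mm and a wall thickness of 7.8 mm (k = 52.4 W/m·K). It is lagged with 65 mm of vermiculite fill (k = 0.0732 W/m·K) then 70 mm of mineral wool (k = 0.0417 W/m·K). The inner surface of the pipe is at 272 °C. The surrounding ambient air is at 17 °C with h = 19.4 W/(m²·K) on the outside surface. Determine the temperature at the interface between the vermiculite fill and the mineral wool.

Treating each annulus and film as a series resistance:
R_cast iron pipe wall = ln(67.8/60)/(2π×52.4×1) = 3.712×10^-4 K/W
R_vermiculite fill = ln(132.8/67.8)/(2π×0.0732×1) = 1.462 K/W
R_mineral wool = ln(202.8/132.8)/(2π×0.0417×1) = 1.616 K/W
R_outer film = 1/(h_o·2πr_oL) = 1/(19.4×2π×0.2028×1) = 0.04045 K/W
R_total = 3.118 K/W
Q = ΔT/R_total = 255/3.118
Q = 81.8 W/m
T_interface = T_inner − Q·ΣR(inner→interface) = 272 − 81.8×1.462

T ≈ 152 °C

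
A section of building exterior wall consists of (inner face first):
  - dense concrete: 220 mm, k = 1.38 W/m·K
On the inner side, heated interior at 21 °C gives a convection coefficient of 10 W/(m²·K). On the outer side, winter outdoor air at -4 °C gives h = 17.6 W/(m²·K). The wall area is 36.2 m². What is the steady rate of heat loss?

Thermal resistances in series:
R_inner film = 1/(h_i·A) = 1/(10×36.2) = 0.002762 K/W
R_dense concrete = L/(kA) = 0.22/(1.38×36.2) = 0.004404 K/W
R_outer film = 1/(h_o·A) = 1/(17.6×36.2) = 0.00157 K/W
R_total = 0.008736 K/W
Q = ΔT / R_total = 25 / 0.008736

Q ≈ 2860 W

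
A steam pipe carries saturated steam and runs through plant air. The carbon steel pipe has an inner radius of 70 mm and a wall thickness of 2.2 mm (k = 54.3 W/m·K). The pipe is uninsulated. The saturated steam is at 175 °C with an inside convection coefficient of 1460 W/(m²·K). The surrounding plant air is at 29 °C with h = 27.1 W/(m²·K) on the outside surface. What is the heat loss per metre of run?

Radial resistances (cylindrical: R_cond = ln(r_o/r_i)/(2πkL), R_conv = 1/(h·2πrL)):
R_inner film = 1/(h_i·2πr₁L) = 1/(1460×2π×0.07×1) = 0.001557 K/W
R_carbon steel pipe wall = ln(72.2/70)/(2π×54.3×1) = 9.07×10^-5 K/W
R_outer film = 1/(h_o·2πr_oL) = 1/(27.1×2π×0.0722×1) = 0.08134 K/W
R_total = 0.08299 K/W
Q = ΔT/R_total = 146/0.08299

q′ ≈ 1760 W/m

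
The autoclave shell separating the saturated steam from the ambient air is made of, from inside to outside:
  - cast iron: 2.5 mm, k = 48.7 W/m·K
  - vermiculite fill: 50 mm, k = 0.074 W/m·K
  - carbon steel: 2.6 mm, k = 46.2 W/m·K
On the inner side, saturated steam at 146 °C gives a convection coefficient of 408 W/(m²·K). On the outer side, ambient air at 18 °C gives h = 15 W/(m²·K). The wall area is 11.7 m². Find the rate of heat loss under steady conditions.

Q ≈ 2010 W

Model the wall as resistances in series:
R_inner film = 1/(h_i·A) = 1/(408×11.7) = 2.095×10^-4 K/W
R_cast iron = L/(kA) = 0.0025/(48.7×11.7) = 4.388×10^-6 K/W
R_vermiculite fill = L/(kA) = 0.05/(0.074×11.7) = 0.05775 K/W
R_carbon steel = L/(kA) = 0.0026/(46.2×11.7) = 4.81×10^-6 K/W
R_outer film = 1/(h_o·A) = 1/(15×11.7) = 0.005698 K/W
R_total = 0.06367 K/W
Q = ΔT / R_total = 128 / 0.06367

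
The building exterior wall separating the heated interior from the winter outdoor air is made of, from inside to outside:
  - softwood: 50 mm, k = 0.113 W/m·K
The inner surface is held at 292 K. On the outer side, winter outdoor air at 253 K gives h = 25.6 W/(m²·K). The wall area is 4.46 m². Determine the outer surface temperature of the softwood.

T ≈ 256 K

Model the wall as resistances in series:
R_softwood = L/(kA) = 0.05/(0.113×4.46) = 0.09921 K/W
R_outer film = 1/(h_o·A) = 1/(25.6×4.46) = 0.008758 K/W
R_total = 0.108 K/W;  Q = ΔT/R_total = 39/0.108 = 361.2 W
T_interface = T_inner − Q·ΣR(inner→interface) = 292 − 361×0.09921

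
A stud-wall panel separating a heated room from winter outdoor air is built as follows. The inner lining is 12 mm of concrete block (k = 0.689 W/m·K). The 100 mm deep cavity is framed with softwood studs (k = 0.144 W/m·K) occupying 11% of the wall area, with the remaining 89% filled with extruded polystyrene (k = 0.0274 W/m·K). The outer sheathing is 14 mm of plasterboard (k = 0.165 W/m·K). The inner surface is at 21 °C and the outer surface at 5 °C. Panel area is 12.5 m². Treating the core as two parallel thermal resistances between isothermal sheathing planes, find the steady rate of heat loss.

Sheathing layers in series; stud and cavity paths in parallel between them.
R_inner = 0.012/(0.689×12.5) = 0.001393 K/W
R_stud  = 0.1/(0.144×0.11×12.5) = 0.5051 K/W
R_cav   = 0.1/(0.0274×0.89×12.5) = 0.3281 K/W
1/R_core = 1/R_stud + 1/R_cav → R_core = 0.1989 K/W
R_outer = 0.014/(0.165×12.5) = 0.006788 K/W
R_total = 0.2071 K/W
Q = ΔT/R_total = 16/0.2071

Q ≈ 77.3 W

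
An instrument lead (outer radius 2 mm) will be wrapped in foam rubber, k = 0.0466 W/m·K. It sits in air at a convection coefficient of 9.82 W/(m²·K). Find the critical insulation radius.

For a cylinder r_cr = k/h = 0.0466/9.82
r_cr = 4.75 mm; since the bare radius (2 mm) is below r_cr, adding a thin layer of insulation will *increase* heat loss.

r_cr ≈ 4.75 mm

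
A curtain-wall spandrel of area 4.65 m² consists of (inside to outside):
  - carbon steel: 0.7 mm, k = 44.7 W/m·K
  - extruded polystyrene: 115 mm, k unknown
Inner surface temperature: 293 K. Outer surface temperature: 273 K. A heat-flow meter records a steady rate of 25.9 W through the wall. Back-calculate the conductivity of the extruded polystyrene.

k ≈ 0.032 W/(m·K)

Model the wall as resistances in series:
R_carbon steel = L/(kA) = 0.0007/(44.7×4.65) = 3.368×10^-6 K/W
Sum of known resistances R_other = 3.368×10^-6 K/W
Total R = ΔT/Q = 20/25.9 = 0.7722 K/W
R_extruded polystyrene = R_total − R_other = 0.7722 K/W
k = L/(R·A) = 0.115/(0.7722×4.65)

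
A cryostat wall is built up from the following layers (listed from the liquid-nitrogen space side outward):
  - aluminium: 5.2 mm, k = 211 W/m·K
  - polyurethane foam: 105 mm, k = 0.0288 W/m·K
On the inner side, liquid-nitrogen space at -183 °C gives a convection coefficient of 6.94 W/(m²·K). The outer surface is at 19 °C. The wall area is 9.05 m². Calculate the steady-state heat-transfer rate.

Q ≈ 482 W

Treating each layer as a thermal resistance in series:
R_inner film = 1/(h_i·A) = 1/(6.94×9.05) = 0.01592 K/W
R_aluminium = L/(kA) = 0.0052/(211×9.05) = 2.723×10^-6 K/W
R_polyurethane foam = L/(kA) = 0.105/(0.0288×9.05) = 0.4029 K/W
R_total = 0.4188 K/W
Q = ΔT / R_total = 202 / 0.4188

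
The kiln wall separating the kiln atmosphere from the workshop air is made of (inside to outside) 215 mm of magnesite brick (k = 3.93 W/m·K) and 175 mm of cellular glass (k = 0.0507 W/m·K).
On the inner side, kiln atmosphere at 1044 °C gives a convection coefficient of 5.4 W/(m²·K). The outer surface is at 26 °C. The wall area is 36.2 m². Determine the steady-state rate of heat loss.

Using the resistance-network approach (series):
R_inner film = 1/(h_i·A) = 1/(5.4×36.2) = 0.005116 K/W
R_magnesite brick = L/(kA) = 0.215/(3.93×36.2) = 0.001511 K/W
R_cellular glass = L/(kA) = 0.175/(0.0507×36.2) = 0.09535 K/W
R_total = 0.102 K/W
Q = ΔT / R_total = 1018 / 0.102

Q ≈ 9980 W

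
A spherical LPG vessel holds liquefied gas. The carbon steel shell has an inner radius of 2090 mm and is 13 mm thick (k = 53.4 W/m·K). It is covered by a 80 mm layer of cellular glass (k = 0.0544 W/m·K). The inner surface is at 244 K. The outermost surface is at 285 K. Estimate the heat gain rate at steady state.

Each spherical layer contributes R = (1/r_i − 1/r_o)/(4πk):
R_carbon steel shell = (1/2.09 − 1/2.103)/(4π×53.4) = 4.408×10^-6 K/W
R_cellular glass = (1/2.103 − 1/2.183)/(4π×0.0544) = 0.02549 K/W
R_total = 0.0255 K/W
Q = ΔT/R_total = 41/0.0255

Q ≈ 1610 W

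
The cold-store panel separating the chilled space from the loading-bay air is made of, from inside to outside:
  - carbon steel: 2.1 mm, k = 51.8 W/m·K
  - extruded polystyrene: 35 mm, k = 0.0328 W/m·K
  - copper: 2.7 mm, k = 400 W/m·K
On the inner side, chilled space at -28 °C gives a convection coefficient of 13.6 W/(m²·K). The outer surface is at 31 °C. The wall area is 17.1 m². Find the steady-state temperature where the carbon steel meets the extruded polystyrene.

T ≈ -24.2 °C

Thermal resistances in series:
R_inner film = 1/(h_i·A) = 1/(13.6×17.1) = 0.0043 K/W
R_carbon steel = L/(kA) = 0.0021/(51.8×17.1) = 2.371×10^-6 K/W
R_extruded polystyrene = L/(kA) = 0.035/(0.0328×17.1) = 0.0624 K/W
R_copper = L/(kA) = 0.0027/(400×17.1) = 3.947×10^-7 K/W
R_total = 0.0667 K/W;  Q = ΔT/R_total = 59/0.0667 = 884.5 W
T_interface = T_inner + Q·ΣR(inner→interface) = -28 + 884×0.004302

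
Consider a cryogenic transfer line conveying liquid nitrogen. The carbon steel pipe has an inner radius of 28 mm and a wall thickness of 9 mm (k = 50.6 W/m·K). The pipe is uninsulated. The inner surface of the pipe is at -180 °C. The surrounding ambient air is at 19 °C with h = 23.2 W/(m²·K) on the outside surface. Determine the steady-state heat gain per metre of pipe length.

Radial resistances (cylindrical: R_cond = ln(r_o/r_i)/(2πkL), R_conv = 1/(h·2πrL)):
R_carbon steel pipe wall = ln(37/28)/(2π×50.6×1) = 8.767×10^-4 K/W
R_outer film = 1/(h_o·2πr_oL) = 1/(23.2×2π×0.037×1) = 0.1854 K/W
R_total = 0.1863 K/W
Q = ΔT/R_total = 199/0.1863

q′ ≈ 1070 W/m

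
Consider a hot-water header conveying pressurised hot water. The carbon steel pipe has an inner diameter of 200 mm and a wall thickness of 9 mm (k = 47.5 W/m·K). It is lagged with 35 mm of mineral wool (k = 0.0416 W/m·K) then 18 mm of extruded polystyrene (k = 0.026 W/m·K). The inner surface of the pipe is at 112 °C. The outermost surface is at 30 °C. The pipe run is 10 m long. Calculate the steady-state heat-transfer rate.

Treating each annulus and film as a series resistance:
R_carbon steel pipe wall = ln(109/100)/(2π×47.5×10) = 2.887×10^-5 K/W
R_mineral wool = ln(144/109)/(2π×0.0416×10) = 0.1065 K/W
R_extruded polystyrene = ln(162/144)/(2π×0.026×10) = 0.0721 K/W
R_total = 0.1787 K/W
Q = ΔT/R_total = 82/0.1787

Q ≈ 459 W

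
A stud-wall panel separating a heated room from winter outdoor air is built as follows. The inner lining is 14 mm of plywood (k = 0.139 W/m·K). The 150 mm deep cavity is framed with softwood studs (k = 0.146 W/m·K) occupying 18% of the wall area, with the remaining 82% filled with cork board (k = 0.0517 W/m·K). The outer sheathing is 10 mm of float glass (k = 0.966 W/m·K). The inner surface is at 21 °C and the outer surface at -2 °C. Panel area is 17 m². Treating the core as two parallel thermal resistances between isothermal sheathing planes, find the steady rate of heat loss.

Q ≈ 170 W

Sheathing layers in series; stud and cavity paths in parallel between them.
R_inner = 0.014/(0.139×17) = 0.005925 K/W
R_stud  = 0.15/(0.146×0.18×17) = 0.3358 K/W
R_cav   = 0.15/(0.0517×0.82×17) = 0.2081 K/W
1/R_core = 1/R_stud + 1/R_cav → R_core = 0.1285 K/W
R_outer = 0.01/(0.966×17) = 6.089×10^-4 K/W
R_total = 0.135 K/W
Q = ΔT/R_total = 23/0.135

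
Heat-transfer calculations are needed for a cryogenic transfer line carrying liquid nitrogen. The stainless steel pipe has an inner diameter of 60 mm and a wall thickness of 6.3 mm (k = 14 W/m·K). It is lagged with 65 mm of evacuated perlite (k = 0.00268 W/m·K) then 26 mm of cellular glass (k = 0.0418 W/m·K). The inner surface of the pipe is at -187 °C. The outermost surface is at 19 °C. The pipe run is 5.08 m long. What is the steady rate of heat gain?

Q ≈ 16.9 W

Radial resistances (cylindrical: R_cond = ln(r_o/r_i)/(2πkL), R_conv = 1/(h·2πrL)):
R_stainless steel pipe wall = ln(36.3/30)/(2π×14×5.08) = 4.266×10^-4 K/W
R_evacuated perlite = ln(101.3/36.3)/(2π×0.00268×5.08) = 12 K/W
R_cellular glass = ln(127.3/101.3)/(2π×0.0418×5.08) = 0.1712 K/W
R_total = 12.17 K/W
Q = ΔT/R_total = 206/12.17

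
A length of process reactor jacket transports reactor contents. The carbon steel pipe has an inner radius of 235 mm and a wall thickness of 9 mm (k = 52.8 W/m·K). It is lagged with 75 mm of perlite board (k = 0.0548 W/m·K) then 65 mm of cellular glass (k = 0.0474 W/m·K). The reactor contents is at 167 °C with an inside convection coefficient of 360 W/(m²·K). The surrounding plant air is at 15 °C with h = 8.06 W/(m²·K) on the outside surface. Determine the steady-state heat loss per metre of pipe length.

Treating each annulus and film as a series resistance:
R_inner film = 1/(h_i·2πr₁L) = 1/(360×2π×0.235×1) = 0.001881 K/W
R_carbon steel pipe wall = ln(244/235)/(2π×52.8×1) = 1.133×10^-4 K/W
R_perlite board = ln(319/244)/(2π×0.0548×1) = 0.7784 K/W
R_cellular glass = ln(384/319)/(2π×0.0474×1) = 0.6227 K/W
R_outer film = 1/(h_o·2πr_oL) = 1/(8.06×2π×0.384×1) = 0.05142 K/W
R_total = 1.455 K/W
Q = ΔT/R_total = 152/1.455

q′ ≈ 105 W/m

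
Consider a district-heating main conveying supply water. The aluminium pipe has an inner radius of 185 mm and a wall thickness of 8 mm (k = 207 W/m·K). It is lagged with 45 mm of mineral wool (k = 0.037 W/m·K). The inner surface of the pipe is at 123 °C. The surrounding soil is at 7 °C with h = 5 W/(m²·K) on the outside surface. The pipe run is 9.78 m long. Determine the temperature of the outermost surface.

Treating each annulus and film as a series resistance:
R_aluminium pipe wall = ln(193/185)/(2π×207×9.78) = 3.328×10^-6 K/W
R_mineral wool = ln(238/193)/(2π×0.037×9.78) = 0.09218 K/W
R_outer film = 1/(h_o·2πr_oL) = 1/(5×2π×0.238×9.78) = 0.01368 K/W
R_total = 0.1059 K/W
Q = ΔT/R_total = 116/0.1059
Q = 1100 W
T_interface = T_inner − Q·ΣR(inner→interface) = 123 − 1100×0.09218

T ≈ 22 °C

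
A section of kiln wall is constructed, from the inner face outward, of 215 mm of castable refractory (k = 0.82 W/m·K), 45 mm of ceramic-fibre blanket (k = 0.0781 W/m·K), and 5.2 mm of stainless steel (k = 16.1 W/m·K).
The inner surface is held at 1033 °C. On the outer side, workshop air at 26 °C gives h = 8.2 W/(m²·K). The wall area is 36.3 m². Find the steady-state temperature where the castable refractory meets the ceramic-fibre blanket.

Model the wall as resistances in series:
R_castable refractory = L/(kA) = 0.215/(0.82×36.3) = 0.007223 K/W
R_ceramic-fibre blanket = L/(kA) = 0.045/(0.0781×36.3) = 0.01587 K/W
R_stainless steel = L/(kA) = 0.0052/(16.1×36.3) = 8.898×10^-6 K/W
R_outer film = 1/(h_o·A) = 1/(8.2×36.3) = 0.00336 K/W
R_total = 0.02646 K/W;  Q = ΔT/R_total = 1007/0.02646 = 38050 W
T_interface = T_inner − Q·ΣR(inner→interface) = 1033 − 38100×0.007223

T ≈ 758 °C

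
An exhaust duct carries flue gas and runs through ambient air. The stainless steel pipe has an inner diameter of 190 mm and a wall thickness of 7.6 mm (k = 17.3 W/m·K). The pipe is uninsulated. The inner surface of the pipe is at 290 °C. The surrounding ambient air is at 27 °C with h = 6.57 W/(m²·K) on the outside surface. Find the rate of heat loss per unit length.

q′ ≈ 1110 W/m

Radial resistances (cylindrical: R_cond = ln(r_o/r_i)/(2πkL), R_conv = 1/(h·2πrL)):
R_stainless steel pipe wall = ln(102.6/95)/(2π×17.3×1) = 7.08×10^-4 K/W
R_outer film = 1/(h_o·2πr_oL) = 1/(6.57×2π×0.1026×1) = 0.2361 K/W
R_total = 0.2368 K/W
Q = ΔT/R_total = 263/0.2368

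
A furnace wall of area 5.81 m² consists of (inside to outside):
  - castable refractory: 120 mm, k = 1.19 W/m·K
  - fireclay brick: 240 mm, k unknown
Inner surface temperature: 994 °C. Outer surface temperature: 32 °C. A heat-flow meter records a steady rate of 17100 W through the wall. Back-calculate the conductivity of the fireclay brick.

Thermal resistances in series:
R_castable refractory = L/(kA) = 0.12/(1.19×5.81) = 0.01736 K/W
Sum of known resistances R_other = 0.01736 K/W
Total R = ΔT/Q = 962/17100 = 0.05626 K/W
R_fireclay brick = R_total − R_other = 0.0389 K/W
k = L/(R·A) = 0.24/(0.0389×5.81)

k ≈ 1.06 W/(m·K)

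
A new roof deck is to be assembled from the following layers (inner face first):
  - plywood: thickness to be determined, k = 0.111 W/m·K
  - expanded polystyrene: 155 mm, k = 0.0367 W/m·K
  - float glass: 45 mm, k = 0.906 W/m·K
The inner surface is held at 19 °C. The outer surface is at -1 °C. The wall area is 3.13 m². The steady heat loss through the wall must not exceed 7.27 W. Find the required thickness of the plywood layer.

L ≈ 481 mm

Model the wall as resistances in series:
R_expanded polystyrene = L/(kA) = 0.155/(0.0367×3.13) = 1.349 K/W
R_float glass = L/(kA) = 0.045/(0.906×3.13) = 0.01587 K/W
Sum of the known resistances R_other = 1.365 K/W
Required total resistance R_tot = ΔT/Q_allow = 20/7.27 = 2.751 K/W
R_plywood = R_tot − R_other = 1.386 K/W
L = R·k·A = 1.386×0.111×3.13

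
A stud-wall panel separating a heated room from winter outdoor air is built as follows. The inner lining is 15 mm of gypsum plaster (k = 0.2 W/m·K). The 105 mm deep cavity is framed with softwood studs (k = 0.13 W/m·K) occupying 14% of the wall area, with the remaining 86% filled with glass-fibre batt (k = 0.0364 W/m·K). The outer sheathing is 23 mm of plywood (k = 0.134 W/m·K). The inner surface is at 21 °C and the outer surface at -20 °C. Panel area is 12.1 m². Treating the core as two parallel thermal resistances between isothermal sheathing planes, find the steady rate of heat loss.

Sheathing layers in series; stud and cavity paths in parallel between them.
R_inner = 0.015/(0.2×12.1) = 0.006198 K/W
R_stud  = 0.105/(0.13×0.14×12.1) = 0.4768 K/W
R_cav   = 0.105/(0.0364×0.86×12.1) = 0.2772 K/W
1/R_core = 1/R_stud + 1/R_cav → R_core = 0.1753 K/W
R_outer = 0.023/(0.134×12.1) = 0.01419 K/W
R_total = 0.1957 K/W
Q = ΔT/R_total = 41/0.1957

Q ≈ 210 W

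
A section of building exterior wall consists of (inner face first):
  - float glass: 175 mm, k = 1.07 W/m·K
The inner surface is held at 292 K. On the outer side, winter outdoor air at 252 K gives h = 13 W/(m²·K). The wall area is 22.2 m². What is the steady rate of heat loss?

Q ≈ 3690 W

Series thermal resistances:
R_float glass = L/(kA) = 0.175/(1.07×22.2) = 0.007367 K/W
R_outer film = 1/(h_o·A) = 1/(13×22.2) = 0.003465 K/W
R_total = 0.01083 K/W
Q = ΔT / R_total = 40 / 0.01083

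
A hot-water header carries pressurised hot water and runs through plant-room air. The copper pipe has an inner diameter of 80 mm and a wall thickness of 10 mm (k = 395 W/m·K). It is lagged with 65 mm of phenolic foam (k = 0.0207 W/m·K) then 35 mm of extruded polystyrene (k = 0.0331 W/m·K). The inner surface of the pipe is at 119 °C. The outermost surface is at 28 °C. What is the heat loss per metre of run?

q′ ≈ 11.8 W/m

For a radial system each layer contributes R = ln(r_out/r_in)/(2πkL); films add R = 1/(hA).
R_copper pipe wall = ln(50/40)/(2π×395×1) = 8.991×10^-5 K/W
R_phenolic foam = ln(115/50)/(2π×0.0207×1) = 6.404 K/W
R_extruded polystyrene = ln(150/115)/(2π×0.0331×1) = 1.278 K/W
R_total = 7.682 K/W
Q = ΔT/R_total = 91/7.682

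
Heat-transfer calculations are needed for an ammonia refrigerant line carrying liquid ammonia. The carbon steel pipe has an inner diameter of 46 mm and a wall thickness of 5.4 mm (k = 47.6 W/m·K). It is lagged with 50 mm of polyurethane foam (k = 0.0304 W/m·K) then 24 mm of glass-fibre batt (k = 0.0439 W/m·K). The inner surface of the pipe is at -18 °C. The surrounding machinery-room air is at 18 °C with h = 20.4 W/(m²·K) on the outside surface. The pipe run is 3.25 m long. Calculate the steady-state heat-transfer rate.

Q ≈ 18.4 W

Treating each annulus and film as a series resistance:
R_carbon steel pipe wall = ln(28.4/23)/(2π×47.6×3.25) = 2.17×10^-4 K/W
R_polyurethane foam = ln(78.4/28.4)/(2π×0.0304×3.25) = 1.636 K/W
R_glass-fibre batt = ln(102.4/78.4)/(2π×0.0439×3.25) = 0.2979 K/W
R_outer film = 1/(h_o·2πr_oL) = 1/(20.4×2π×0.1024×3.25) = 0.02344 K/W
R_total = 1.957 K/W
Q = ΔT/R_total = 36/1.957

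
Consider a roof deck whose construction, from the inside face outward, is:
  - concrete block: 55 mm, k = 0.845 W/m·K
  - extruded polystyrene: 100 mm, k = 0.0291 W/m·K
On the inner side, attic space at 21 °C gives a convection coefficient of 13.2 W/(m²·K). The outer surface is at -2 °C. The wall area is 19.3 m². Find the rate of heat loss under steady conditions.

Q ≈ 124 W

Model the wall as resistances in series:
R_inner film = 1/(h_i·A) = 1/(13.2×19.3) = 0.003925 K/W
R_concrete block = L/(kA) = 0.055/(0.845×19.3) = 0.003372 K/W
R_extruded polystyrene = L/(kA) = 0.1/(0.0291×19.3) = 0.1781 K/W
R_total = 0.1854 K/W
Q = ΔT / R_total = 23 / 0.1854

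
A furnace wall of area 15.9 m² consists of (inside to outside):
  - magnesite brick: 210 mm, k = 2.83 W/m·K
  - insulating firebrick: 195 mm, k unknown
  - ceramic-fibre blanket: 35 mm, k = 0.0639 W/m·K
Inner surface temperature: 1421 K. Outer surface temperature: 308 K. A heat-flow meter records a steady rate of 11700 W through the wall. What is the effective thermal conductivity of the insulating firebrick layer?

Treating each layer as a thermal resistance in series:
R_magnesite brick = L/(kA) = 0.21/(2.83×15.9) = 0.004667 K/W
R_ceramic-fibre blanket = L/(kA) = 0.035/(0.0639×15.9) = 0.03445 K/W
Sum of known resistances R_other = 0.03912 K/W
Total R = ΔT/Q = 1113/11700 = 0.09513 K/W
R_insulating firebrick = R_total − R_other = 0.05601 K/W
k = L/(R·A) = 0.195/(0.05601×15.9)

k ≈ 0.219 W/(m·K)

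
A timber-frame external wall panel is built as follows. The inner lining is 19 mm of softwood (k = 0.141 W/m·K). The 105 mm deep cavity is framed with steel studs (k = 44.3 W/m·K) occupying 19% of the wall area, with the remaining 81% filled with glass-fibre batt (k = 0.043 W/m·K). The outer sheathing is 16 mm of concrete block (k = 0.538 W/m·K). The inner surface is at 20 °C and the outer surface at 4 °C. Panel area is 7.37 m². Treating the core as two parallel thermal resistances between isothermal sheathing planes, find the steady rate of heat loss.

Q ≈ 667 W

Sheathing layers in series; stud and cavity paths in parallel between them.
R_inner = 0.019/(0.141×7.37) = 0.01828 K/W
R_stud  = 0.105/(44.3×0.19×7.37) = 0.001693 K/W
R_cav   = 0.105/(0.043×0.81×7.37) = 0.409 K/W
1/R_core = 1/R_stud + 1/R_cav → R_core = 0.001686 K/W
R_outer = 0.016/(0.538×7.37) = 0.004035 K/W
R_total = 0.024 K/W
Q = ΔT/R_total = 16/0.024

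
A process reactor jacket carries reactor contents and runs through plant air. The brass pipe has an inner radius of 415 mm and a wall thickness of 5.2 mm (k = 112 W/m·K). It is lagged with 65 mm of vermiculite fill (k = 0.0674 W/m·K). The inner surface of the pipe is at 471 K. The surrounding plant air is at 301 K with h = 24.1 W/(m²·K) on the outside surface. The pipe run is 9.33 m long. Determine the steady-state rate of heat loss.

Q ≈ 4490 W

Cylindrical conduction, so R = ln(r₂/r₁)/(2πkL) per layer, in series:
R_brass pipe wall = ln(420.2/415)/(2π×112×9.33) = 1.897×10^-6 K/W
R_vermiculite fill = ln(485.2/420.2)/(2π×0.0674×9.33) = 0.0364 K/W
R_outer film = 1/(h_o·2πr_oL) = 1/(24.1×2π×0.4852×9.33) = 0.001459 K/W
R_total = 0.03786 K/W
Q = ΔT/R_total = 170/0.03786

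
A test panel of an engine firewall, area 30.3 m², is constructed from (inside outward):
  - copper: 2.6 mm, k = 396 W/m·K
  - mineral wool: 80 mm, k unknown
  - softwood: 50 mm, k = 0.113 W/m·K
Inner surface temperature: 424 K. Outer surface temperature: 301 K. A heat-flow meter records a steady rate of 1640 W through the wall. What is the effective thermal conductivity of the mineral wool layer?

Using the resistance-network approach (series):
R_copper = L/(kA) = 0.0026/(396×30.3) = 2.167×10^-7 K/W
R_softwood = L/(kA) = 0.05/(0.113×30.3) = 0.0146 K/W
Sum of known resistances R_other = 0.0146 K/W
Total R = ΔT/Q = 123/1640 = 0.075 K/W
R_mineral wool = R_total − R_other = 0.0604 K/W
k = L/(R·A) = 0.08/(0.0604×30.3)

k ≈ 0.0437 W/(m·K)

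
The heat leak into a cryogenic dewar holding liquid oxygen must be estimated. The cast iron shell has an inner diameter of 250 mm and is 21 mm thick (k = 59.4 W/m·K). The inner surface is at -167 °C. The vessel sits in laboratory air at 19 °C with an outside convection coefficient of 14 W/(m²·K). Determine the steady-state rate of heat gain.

For a spherical shell R = (1/r₁ − 1/r₂)/(4πk); film R = 1/(h·4πr²). In series:
R_cast iron shell = (1/0.125 − 1/0.146)/(4π×59.4) = 0.001542 K/W
R_outer film = 1/(h·4πr_o²) = 1/(14×4π×0.146²) = 0.2667 K/W
R_total = 0.2682 K/W
Q = ΔT/R_total = 186/0.2682

Q ≈ 694 W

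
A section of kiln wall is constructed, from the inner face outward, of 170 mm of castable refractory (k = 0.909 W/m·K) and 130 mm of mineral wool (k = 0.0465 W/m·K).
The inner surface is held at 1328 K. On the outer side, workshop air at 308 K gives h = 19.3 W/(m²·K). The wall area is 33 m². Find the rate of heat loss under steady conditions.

Q ≈ 11100 W

Thermal resistances in series:
R_castable refractory = L/(kA) = 0.17/(0.909×33) = 0.005667 K/W
R_mineral wool = L/(kA) = 0.13/(0.0465×33) = 0.08472 K/W
R_outer film = 1/(h_o·A) = 1/(19.3×33) = 0.00157 K/W
R_total = 0.09196 K/W
Q = ΔT / R_total = 1020 / 0.09196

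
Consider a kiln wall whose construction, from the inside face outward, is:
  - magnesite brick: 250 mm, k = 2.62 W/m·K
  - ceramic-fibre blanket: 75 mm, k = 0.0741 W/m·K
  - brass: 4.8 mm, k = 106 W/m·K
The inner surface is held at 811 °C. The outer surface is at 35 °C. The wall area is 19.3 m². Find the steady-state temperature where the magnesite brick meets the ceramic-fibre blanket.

Model the wall as resistances in series:
R_magnesite brick = L/(kA) = 0.25/(2.62×19.3) = 0.004944 K/W
R_ceramic-fibre blanket = L/(kA) = 0.075/(0.0741×19.3) = 0.05244 K/W
R_brass = L/(kA) = 0.0048/(106×19.3) = 2.346×10^-6 K/W
R_total = 0.05739 K/W;  Q = ΔT/R_total = 776/0.05739 = 13520 W
T_interface = T_inner − Q·ΣR(inner→interface) = 811 − 13500×0.004944

T ≈ 744 °C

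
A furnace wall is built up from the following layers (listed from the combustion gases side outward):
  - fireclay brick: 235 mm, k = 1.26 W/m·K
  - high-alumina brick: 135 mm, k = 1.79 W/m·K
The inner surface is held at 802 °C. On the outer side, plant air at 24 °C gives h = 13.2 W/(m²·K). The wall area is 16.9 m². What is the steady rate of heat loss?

Thermal resistances in series:
R_fireclay brick = L/(kA) = 0.235/(1.26×16.9) = 0.01104 K/W
R_high-alumina brick = L/(kA) = 0.135/(1.79×16.9) = 0.004463 K/W
R_outer film = 1/(h_o·A) = 1/(13.2×16.9) = 0.004483 K/W
R_total = 0.01998 K/W
Q = ΔT / R_total = 778 / 0.01998

Q ≈ 38900 W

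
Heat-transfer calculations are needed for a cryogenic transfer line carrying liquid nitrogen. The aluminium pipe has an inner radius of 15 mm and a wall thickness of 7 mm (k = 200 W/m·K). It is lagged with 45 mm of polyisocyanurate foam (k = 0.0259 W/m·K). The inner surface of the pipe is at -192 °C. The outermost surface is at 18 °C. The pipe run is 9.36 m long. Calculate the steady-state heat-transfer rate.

Q ≈ 287 W

Per-layer cylindrical resistances, series-summed:
R_aluminium pipe wall = ln(22/15)/(2π×200×9.36) = 3.256×10^-5 K/W
R_polyisocyanurate foam = ln(67/22)/(2π×0.0259×9.36) = 0.7311 K/W
R_total = 0.7312 K/W
Q = ΔT/R_total = 210/0.7312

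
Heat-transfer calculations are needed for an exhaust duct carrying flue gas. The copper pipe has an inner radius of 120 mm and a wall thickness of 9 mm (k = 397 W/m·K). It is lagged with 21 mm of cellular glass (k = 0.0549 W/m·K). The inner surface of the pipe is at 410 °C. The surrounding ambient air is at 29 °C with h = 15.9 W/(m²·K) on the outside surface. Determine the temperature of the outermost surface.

Radial resistances (cylindrical: R_cond = ln(r_o/r_i)/(2πkL), R_conv = 1/(h·2πrL)):
R_copper pipe wall = ln(129/120)/(2π×397×1) = 2.899×10^-5 K/W
R_cellular glass = ln(150/129)/(2π×0.0549×1) = 0.4372 K/W
R_outer film = 1/(h_o·2πr_oL) = 1/(15.9×2π×0.15×1) = 0.06673 K/W
R_total = 0.504 K/W
Q = ΔT/R_total = 381/0.504
Q = 756 W/m
T_interface = T_inner − Q·ΣR(inner→interface) = 410 − 756×0.4373

T ≈ 79.4 °C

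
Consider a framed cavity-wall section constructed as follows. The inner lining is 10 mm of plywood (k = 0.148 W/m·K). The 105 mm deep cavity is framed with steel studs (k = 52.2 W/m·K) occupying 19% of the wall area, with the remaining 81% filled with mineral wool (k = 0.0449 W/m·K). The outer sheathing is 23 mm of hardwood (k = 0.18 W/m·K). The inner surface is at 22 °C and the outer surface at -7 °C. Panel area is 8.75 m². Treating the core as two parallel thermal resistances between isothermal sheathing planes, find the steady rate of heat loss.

Sheathing layers in series; stud and cavity paths in parallel between them.
R_inner = 0.01/(0.148×8.75) = 0.007722 K/W
R_stud  = 0.105/(52.2×0.19×8.75) = 0.00121 K/W
R_cav   = 0.105/(0.0449×0.81×8.75) = 0.33 K/W
1/R_core = 1/R_stud + 1/R_cav → R_core = 0.001206 K/W
R_outer = 0.023/(0.18×8.75) = 0.0146 K/W
R_total = 0.02353 K/W
Q = ΔT/R_total = 29/0.02353

Q ≈ 1230 W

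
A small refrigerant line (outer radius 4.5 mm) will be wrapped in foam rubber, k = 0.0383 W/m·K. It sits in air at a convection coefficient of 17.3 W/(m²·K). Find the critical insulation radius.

For a cylinder r_cr = k/h = 0.0383/17.3
r_cr = 2.21 mm; since the bare radius (4.5 mm) is above r_cr, any added insulation will reduce heat loss.

r_cr ≈ 2.21 mm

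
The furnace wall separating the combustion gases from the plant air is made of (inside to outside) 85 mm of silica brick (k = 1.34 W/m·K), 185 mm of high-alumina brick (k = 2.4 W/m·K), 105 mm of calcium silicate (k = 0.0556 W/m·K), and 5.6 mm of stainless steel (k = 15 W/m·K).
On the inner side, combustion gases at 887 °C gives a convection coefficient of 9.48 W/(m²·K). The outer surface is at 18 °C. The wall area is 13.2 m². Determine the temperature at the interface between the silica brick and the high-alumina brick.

T ≈ 818 °C

Series thermal resistances:
R_inner film = 1/(h_i·A) = 1/(9.48×13.2) = 0.007991 K/W
R_silica brick = L/(kA) = 0.085/(1.34×13.2) = 0.004806 K/W
R_high-alumina brick = L/(kA) = 0.185/(2.4×13.2) = 0.00584 K/W
R_calcium silicate = L/(kA) = 0.105/(0.0556×13.2) = 0.1431 K/W
R_stainless steel = L/(kA) = 0.0056/(15×13.2) = 2.828×10^-5 K/W
R_total = 0.1617 K/W;  Q = ΔT/R_total = 869/0.1617 = 5373 W
T_interface = T_inner − Q·ΣR(inner→interface) = 887 − 5370×0.0128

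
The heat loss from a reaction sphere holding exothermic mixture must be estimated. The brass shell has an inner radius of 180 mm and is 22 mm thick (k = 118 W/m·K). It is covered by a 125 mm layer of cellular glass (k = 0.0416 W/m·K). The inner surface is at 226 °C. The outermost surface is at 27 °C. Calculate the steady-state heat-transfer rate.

For a spherical shell R = (1/r₁ − 1/r₂)/(4πk); film R = 1/(h·4πr²). In series:
R_brass shell = (1/0.18 − 1/0.202)/(4π×118) = 4.08×10^-4 K/W
R_cellular glass = (1/0.202 − 1/0.327)/(4π×0.0416) = 3.62 K/W
R_total = 3.62 K/W
Q = ΔT/R_total = 199/3.62

Q ≈ 55 W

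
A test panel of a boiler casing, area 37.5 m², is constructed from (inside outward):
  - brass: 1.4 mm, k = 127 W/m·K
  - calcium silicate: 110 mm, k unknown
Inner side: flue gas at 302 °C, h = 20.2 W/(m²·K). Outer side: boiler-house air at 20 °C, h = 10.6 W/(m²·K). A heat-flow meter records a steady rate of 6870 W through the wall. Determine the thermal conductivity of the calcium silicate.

Treating each layer as a thermal resistance in series:
R_inner film = 1/(h_i·A) = 1/(20.2×37.5) = 0.00132 K/W
R_brass = L/(kA) = 0.0014/(127×37.5) = 2.94×10^-7 K/W
R_outer film = 1/(h_o·A) = 1/(10.6×37.5) = 0.002516 K/W
Sum of known resistances R_other = 0.003836 K/W
Total R = ΔT/Q = 282/6870 = 0.04105 K/W
R_calcium silicate = R_total − R_other = 0.03721 K/W
k = L/(R·A) = 0.11/(0.03721×37.5)

k ≈ 0.0788 W/(m·K)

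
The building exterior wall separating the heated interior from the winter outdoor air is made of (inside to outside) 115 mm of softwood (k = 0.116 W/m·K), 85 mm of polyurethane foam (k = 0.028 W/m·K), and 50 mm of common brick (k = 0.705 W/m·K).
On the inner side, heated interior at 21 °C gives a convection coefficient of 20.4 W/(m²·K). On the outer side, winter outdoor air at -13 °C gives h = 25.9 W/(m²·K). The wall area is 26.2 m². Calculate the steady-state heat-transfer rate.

Using the resistance-network approach (series):
R_inner film = 1/(h_i·A) = 1/(20.4×26.2) = 0.001871 K/W
R_softwood = L/(kA) = 0.115/(0.116×26.2) = 0.03784 K/W
R_polyurethane foam = L/(kA) = 0.085/(0.028×26.2) = 0.1159 K/W
R_common brick = L/(kA) = 0.05/(0.705×26.2) = 0.002707 K/W
R_outer film = 1/(h_o·A) = 1/(25.9×26.2) = 0.001474 K/W
R_total = 0.1598 K/W
Q = ΔT / R_total = 34 / 0.1598

Q ≈ 213 W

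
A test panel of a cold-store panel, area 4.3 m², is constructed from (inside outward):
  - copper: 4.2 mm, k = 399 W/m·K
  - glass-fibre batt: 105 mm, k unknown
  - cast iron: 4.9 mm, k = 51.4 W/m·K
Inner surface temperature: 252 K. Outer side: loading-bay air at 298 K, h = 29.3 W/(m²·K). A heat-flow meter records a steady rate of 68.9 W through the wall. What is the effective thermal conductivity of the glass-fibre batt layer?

k ≈ 0.037 W/(m·K)

Thermal resistances in series:
R_copper = L/(kA) = 0.0042/(399×4.3) = 2.448×10^-6 K/W
R_cast iron = L/(kA) = 0.0049/(51.4×4.3) = 2.217×10^-5 K/W
R_outer film = 1/(h_o·A) = 1/(29.3×4.3) = 0.007937 K/W
Sum of known resistances R_other = 0.007962 K/W
Total R = ΔT/Q = 46/68.9 = 0.6676 K/W
R_glass-fibre batt = R_total − R_other = 0.6597 K/W
k = L/(R·A) = 0.105/(0.6597×4.3)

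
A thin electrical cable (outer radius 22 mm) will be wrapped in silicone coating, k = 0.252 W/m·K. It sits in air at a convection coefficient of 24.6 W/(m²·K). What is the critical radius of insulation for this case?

r_cr ≈ 10.2 mm

For a cylinder r_cr = k/h = 0.252/24.6
r_cr = 10.2 mm; since the bare radius (22 mm) is above r_cr, any added insulation will reduce heat loss.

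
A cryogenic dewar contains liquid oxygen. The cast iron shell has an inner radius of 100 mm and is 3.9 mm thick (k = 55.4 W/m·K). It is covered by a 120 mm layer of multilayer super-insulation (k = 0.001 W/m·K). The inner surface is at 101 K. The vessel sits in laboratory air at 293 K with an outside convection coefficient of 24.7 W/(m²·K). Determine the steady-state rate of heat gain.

Each spherical layer contributes R = (1/r_i − 1/r_o)/(4πk):
R_cast iron shell = (1/0.1 − 1/0.1039)/(4π×55.4) = 5.392×10^-4 K/W
R_multilayer super-insulation = (1/0.1039 − 1/0.2239)/(4π×0.001) = 410.5 K/W
R_outer film = 1/(h·4πr_o²) = 1/(24.7×4π×0.2239²) = 0.06427 K/W
R_total = 410.6 K/W
Q = ΔT/R_total = 192/410.6

Q ≈ 0.468 W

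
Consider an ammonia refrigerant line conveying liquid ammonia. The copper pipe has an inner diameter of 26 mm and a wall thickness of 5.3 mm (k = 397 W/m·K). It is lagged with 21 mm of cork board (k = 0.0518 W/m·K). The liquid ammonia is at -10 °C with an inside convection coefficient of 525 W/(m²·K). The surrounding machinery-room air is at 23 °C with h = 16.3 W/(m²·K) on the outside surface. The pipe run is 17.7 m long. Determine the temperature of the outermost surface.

For a radial system each layer contributes R = ln(r_out/r_in)/(2πkL); films add R = 1/(hA).
R_inner film = 1/(h_i·2πr₁L) = 1/(525×2π×0.013×17.7) = 0.001317 K/W
R_copper pipe wall = ln(18.3/13)/(2π×397×17.7) = 7.745×10^-6 K/W
R_cork board = ln(39.3/18.3)/(2π×0.0518×17.7) = 0.1327 K/W
R_outer film = 1/(h_o·2πr_oL) = 1/(16.3×2π×0.0393×17.7) = 0.01404 K/W
R_total = 0.148 K/W
Q = ΔT/R_total = 33/0.148
Q = 223 W
T_interface = T_inner + Q·ΣR(inner→interface) = -10 + 223×0.134

T ≈ 19.9 °C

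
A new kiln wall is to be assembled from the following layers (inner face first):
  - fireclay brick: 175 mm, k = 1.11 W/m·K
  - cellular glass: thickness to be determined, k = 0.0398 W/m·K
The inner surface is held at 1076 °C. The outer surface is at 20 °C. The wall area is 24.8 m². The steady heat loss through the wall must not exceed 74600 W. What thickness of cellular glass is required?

L ≈ 7.7 mm

Series thermal resistances:
R_fireclay brick = L/(kA) = 0.175/(1.11×24.8) = 0.006357 K/W
Sum of the known resistances R_other = 0.006357 K/W
Required total resistance R_tot = ΔT/Q_allow = 1056/74600 = 0.01416 K/W
R_cellular glass = R_tot − R_other = 0.007798 K/W
L = R·k·A = 0.007798×0.0398×24.8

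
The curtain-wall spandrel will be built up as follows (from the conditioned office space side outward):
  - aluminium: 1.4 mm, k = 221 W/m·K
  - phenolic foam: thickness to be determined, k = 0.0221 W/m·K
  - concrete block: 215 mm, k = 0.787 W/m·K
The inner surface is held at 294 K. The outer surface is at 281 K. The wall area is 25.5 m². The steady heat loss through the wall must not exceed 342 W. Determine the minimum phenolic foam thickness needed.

L ≈ 15.4 mm

Series thermal resistances:
R_aluminium = L/(kA) = 0.0014/(221×25.5) = 2.484×10^-7 K/W
R_concrete block = L/(kA) = 0.215/(0.787×25.5) = 0.01071 K/W
Sum of the known resistances R_other = 0.01071 K/W
Required total resistance R_tot = ΔT/Q_allow = 13/342 = 0.03801 K/W
R_phenolic foam = R_tot − R_other = 0.0273 K/W
L = R·k·A = 0.0273×0.0221×25.5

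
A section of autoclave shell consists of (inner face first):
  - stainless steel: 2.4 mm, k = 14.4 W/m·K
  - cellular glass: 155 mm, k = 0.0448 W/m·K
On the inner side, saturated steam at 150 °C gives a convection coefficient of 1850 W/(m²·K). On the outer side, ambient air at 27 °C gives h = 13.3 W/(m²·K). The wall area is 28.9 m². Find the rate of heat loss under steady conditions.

Treating each layer as a thermal resistance in series:
R_inner film = 1/(h_i·A) = 1/(1850×28.9) = 1.87×10^-5 K/W
R_stainless steel = L/(kA) = 0.0024/(14.4×28.9) = 5.767×10^-6 K/W
R_cellular glass = L/(kA) = 0.155/(0.0448×28.9) = 0.1197 K/W
R_outer film = 1/(h_o·A) = 1/(13.3×28.9) = 0.002602 K/W
R_total = 0.1223 K/W
Q = ΔT / R_total = 123 / 0.1223

Q ≈ 1010 W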